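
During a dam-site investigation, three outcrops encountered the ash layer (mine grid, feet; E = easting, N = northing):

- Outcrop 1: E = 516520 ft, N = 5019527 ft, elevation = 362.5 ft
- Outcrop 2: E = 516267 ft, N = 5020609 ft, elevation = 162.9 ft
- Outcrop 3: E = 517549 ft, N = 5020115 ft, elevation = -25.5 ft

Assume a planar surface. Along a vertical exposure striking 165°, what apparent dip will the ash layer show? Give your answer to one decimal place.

9.7°

Two edge vectors: Outcrop 1→Outcrop 2 = (-253, 1082, -199.6), Outcrop 1→Outcrop 3 = (1029, 588, -388).
Normal n = (Outcrop 1→Outcrop 2) × (Outcrop 1→Outcrop 3) = (-302451.2, -303552.4, -1262142).
So ∂z/∂E = −n_x/n_z = −0.23963 and ∂z/∂N = −n_y/n_z = −0.24051.
Unit vector along 165° is (sin 165°, cos 165°) = (0.2588, -0.9659).
Slope in that direction = a·(0.2588) + b·(-0.9659) = 0.17029.
Apparent dip = arctan|0.17029| = 9.7° (true dip is 18.8°, so apparent ≤ true as expected).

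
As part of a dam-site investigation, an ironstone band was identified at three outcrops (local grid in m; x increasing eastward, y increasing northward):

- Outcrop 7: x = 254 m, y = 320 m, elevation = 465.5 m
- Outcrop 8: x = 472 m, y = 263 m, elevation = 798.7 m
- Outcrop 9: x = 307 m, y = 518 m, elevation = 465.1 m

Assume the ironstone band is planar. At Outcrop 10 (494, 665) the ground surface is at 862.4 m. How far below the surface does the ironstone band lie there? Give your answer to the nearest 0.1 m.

Two edge vectors: Outcrop 7→Outcrop 8 = (218, -57, 333.2), Outcrop 7→Outcrop 9 = (53, 198, -0.4).
Normal n = (Outcrop 7→Outcrop 8) × (Outcrop 7→Outcrop 9) = (-65950.8, 17746.8, 46185).
So ∂z/∂x = −n_x/n_z = 1.42797 and ∂z/∂y = −n_y/n_z = −0.38425.
Intercept c from Outcrop 7: 465.5 − 362.70 + 122.96 = 225.76.
At (494, 665): z_contact = 705.42 − 255.53 + 225.76 = 675.64 m.
Depth below ground = 862.4 − 675.64 = 186.8 m.

186.8 m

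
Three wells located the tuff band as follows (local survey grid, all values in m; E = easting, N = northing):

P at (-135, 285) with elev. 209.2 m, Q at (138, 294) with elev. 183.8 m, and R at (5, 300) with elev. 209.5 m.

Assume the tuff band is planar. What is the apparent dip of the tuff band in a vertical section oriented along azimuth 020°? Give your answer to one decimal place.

Let the plane be z = a·E + b·N + c.
Q−P: 273a + 9b = −25.4;  R−P: 140a + 15b = 0.3.
Solving gives a = −0.13534, b = 1.28321.
Unit vector along 020° is (sin 20°, cos 20°) = (0.3420, 0.9397).
Slope in that direction = a·(0.3420) + b·(0.9397) = 1.15953.
Apparent dip = arctan|1.15953| = 49.2° (true dip is 52.2°, so apparent ≤ true as expected).

49.2°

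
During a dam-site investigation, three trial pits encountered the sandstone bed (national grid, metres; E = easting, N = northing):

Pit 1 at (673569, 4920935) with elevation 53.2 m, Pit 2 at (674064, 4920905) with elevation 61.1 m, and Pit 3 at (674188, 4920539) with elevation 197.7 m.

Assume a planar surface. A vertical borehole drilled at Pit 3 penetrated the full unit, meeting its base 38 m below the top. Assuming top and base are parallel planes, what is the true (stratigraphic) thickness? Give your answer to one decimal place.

35.6 m

Two edge vectors: Pit 1→Pit 2 = (495, -30, 7.9), Pit 1→Pit 3 = (619, -396, 144.5).
Normal n = (Pit 1→Pit 2) × (Pit 1→Pit 3) = (-1206.6, -66637.4, -177450).
So ∂z/∂E = −n_x/n_z = −0.00680 and ∂z/∂N = −n_y/n_z = −0.37553.
|∇z| = √(a²+b²) = 0.37559, so dip δ = arctan(0.37559) = 20.59°.
True thickness = vertical thickness × cos δ = 38 × cos 20.59° = 35.6 m.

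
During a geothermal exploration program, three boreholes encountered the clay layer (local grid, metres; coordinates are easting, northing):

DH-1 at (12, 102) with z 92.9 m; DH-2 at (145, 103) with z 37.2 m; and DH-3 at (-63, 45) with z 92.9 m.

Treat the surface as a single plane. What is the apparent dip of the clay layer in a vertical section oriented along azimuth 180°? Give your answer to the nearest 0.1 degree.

Two edge vectors: DH-1→DH-2 = (133, 1, -55.7), DH-1→DH-3 = (-75, -57, 0).
Normal n = (DH-1→DH-2) × (DH-1→DH-3) = (-3174.9, 4177.5, -7506).
So ∂z/∂easting = −n_x/n_z = −0.42298 and ∂z/∂northing = −n_y/n_z = 0.55655.
Unit vector along 180° is (sin 180°, cos 180°) = (0.0000, -1.0000).
Slope in that direction = a·(0.0000) + b·(-1.0000) = −0.55655.
Apparent dip = arctan|0.55655| = 29.1° (true dip is 35.0°, so apparent ≤ true as expected).

29.1°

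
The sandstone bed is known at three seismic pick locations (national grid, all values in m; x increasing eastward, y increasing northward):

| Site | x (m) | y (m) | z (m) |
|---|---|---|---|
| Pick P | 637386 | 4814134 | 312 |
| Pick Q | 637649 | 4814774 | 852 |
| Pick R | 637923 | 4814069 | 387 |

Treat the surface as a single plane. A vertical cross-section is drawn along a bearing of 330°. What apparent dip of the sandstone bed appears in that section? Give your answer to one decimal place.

Let the plane be z = a·x + b·y + c.
Pick Q−Pick P: 263a + 640b = 540;  Pick R−Pick P: 537a − 65b = 75.
Solving gives a = 0.23034, b = 0.74910.
Unit vector along 330° is (sin 330°, cos 330°) = (-0.5000, 0.8660).
Slope in that direction = a·(-0.5000) + b·(0.8660) = 0.53357.
Apparent dip = arctan|0.53357| = 28.1° (true dip is 38.1°, so apparent ≤ true as expected).

28.1°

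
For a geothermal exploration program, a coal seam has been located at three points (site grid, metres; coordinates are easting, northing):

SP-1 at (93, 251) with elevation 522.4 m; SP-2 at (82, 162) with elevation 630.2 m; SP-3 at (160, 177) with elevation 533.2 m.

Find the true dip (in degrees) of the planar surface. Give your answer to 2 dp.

56.28°

Two edge vectors: SP-1→SP-2 = (-11, -89, 107.8), SP-1→SP-3 = (67, -74, 10.8).
Normal n = (SP-1→SP-2) × (SP-1→SP-3) = (7016, 7341.4, 6777).
So ∂z/∂easting = −n_x/n_z = −1.03527 and ∂z/∂northing = −n_y/n_z = −1.08328.
Gradient magnitude |∇z| = √(a² + b²) = √(1.07178 + 1.17350) = 1.49842.
True dip = arctan(1.49842) = 56.28°, dipping toward NE (azimuth ≈ 044°).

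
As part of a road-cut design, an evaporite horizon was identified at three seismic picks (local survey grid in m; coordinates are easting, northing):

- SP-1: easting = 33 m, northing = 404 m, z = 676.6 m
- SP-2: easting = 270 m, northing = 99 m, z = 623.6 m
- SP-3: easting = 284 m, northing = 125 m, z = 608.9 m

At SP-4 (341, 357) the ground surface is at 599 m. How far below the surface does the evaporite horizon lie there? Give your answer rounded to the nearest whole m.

Two edge vectors: SP-1→SP-2 = (237, -305, -53), SP-1→SP-3 = (251, -279, -67.7).
Normal n = (SP-1→SP-2) × (SP-1→SP-3) = (5861.5, 2741.9, 10432).
So ∂z/∂easting = −n_x/n_z = −0.56188 and ∂z/∂northing = −n_y/n_z = −0.26284.
Intercept c from SP-1: 676.6 + 18.54 + 106.19 = 801.33.
At (341, 357): z_contact = −191.6 − 93.8 + 801.33 = 515.9 m.
Depth below ground = 599 − 515.9 = 83 m.

83 m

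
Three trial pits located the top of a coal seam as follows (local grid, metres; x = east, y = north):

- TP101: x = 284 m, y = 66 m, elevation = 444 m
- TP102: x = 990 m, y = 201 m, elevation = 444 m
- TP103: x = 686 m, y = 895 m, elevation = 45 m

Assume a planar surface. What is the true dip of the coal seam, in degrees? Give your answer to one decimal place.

Let the plane be z = a·x + b·y + c.
TP102−TP101: 706a + 135b = 0;  TP103−TP101: 402a + 829b = −399.
Solving gives a = 0.10144, b = −0.53049.
Gradient magnitude |∇z| = √(a² + b²) = √(0.01029 + 0.28142) = 0.54010.
True dip = arctan(0.54010) = 28.4°, dipping toward N (azimuth ≈ 349°).

28.4°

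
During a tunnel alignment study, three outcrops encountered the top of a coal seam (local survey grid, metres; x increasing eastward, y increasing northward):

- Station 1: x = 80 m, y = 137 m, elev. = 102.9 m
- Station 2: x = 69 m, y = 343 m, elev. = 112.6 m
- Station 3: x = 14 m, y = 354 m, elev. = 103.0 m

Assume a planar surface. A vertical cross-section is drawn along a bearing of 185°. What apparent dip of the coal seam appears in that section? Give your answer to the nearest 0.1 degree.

4.2°

Two edge vectors: Station 1→Station 2 = (-11, 206, 9.7), Station 1→Station 3 = (-66, 217, 0.1).
Normal n = (Station 1→Station 2) × (Station 1→Station 3) = (-2084.3, -639.1, 11209).
So ∂z/∂x = −n_x/n_z = 0.18595 and ∂z/∂y = −n_y/n_z = 0.05702.
Unit vector along 185° is (sin 185°, cos 185°) = (-0.0872, -0.9962).
Slope in that direction = a·(-0.0872) + b·(-0.9962) = −0.07301.
Apparent dip = arctan|0.07301| = 4.2° (true dip is 11.0°, so apparent ≤ true as expected).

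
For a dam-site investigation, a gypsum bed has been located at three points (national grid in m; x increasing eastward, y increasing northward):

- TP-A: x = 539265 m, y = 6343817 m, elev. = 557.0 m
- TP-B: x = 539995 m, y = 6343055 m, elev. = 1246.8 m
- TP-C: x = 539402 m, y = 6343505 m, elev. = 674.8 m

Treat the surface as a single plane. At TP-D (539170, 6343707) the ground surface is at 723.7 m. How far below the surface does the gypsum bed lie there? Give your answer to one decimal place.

270.9 m

Let the plane be z = a·x + b·y + c.
TP-B−TP-A: 730a − 762b = 689.8;  TP-C−TP-A: 137a − 312b = 117.8.
Solving gives a = 1.016925247, b = 0.068970381.
Then c = 557 − a·539265 − b·6343817 = −985370.67.
At (539170, 6343707): z_contact = 548295.59 + 437527.89 − 985370.67 = 452.81 m.
Depth below ground = 723.7 − 452.81 = 270.9 m.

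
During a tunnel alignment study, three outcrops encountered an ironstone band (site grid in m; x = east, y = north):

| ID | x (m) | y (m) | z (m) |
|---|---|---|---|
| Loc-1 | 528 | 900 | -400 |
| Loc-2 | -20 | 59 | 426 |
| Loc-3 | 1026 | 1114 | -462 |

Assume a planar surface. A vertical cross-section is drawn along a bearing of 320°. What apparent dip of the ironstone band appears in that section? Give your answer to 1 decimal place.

50.8°

Two edge vectors: Loc-1→Loc-2 = (-548, -841, 826), Loc-1→Loc-3 = (498, 214, -62).
Normal n = (Loc-1→Loc-2) × (Loc-1→Loc-3) = (-124622, 377372, 301546).
So ∂z/∂x = −n_x/n_z = 0.41328 and ∂z/∂y = −n_y/n_z = −1.25146.
Unit vector along 320° is (sin 320°, cos 320°) = (-0.6428, 0.7660).
Slope in that direction = a·(-0.6428) + b·(0.7660) = −1.22432.
Apparent dip = arctan|1.22432| = 50.8° (true dip is 52.8°, so apparent ≤ true as expected).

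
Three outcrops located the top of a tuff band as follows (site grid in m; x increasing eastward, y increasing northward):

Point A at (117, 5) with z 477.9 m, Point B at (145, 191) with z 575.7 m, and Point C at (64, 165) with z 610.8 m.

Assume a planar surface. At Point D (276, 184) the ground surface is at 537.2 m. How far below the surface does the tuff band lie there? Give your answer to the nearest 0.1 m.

Two edge vectors: Point A→Point B = (28, 186, 97.8), Point A→Point C = (-53, 160, 132.9).
Normal n = (Point A→Point B) × (Point A→Point C) = (9071.4, -8904.6, 14338).
So ∂z/∂x = −n_x/n_z = −0.63268 and ∂z/∂y = −n_y/n_z = 0.62105.
Intercept c from Point A: 477.9 + 74.02 − 3.11 = 548.82.
At (276, 184): z_contact = −174.62 + 114.27 + 548.82 = 488.47 m.
Depth below ground = 537.2 − 488.47 = 48.7 m.

48.7 m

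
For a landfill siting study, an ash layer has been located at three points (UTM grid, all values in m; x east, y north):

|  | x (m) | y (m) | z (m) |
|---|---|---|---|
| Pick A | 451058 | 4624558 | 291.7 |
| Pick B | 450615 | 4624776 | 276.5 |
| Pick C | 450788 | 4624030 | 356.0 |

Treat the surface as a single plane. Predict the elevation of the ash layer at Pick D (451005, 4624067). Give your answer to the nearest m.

Let the plane be z = a·x + b·y + c.
Pick B−Pick A: −443a + 218b = −15.2;  Pick C−Pick A: −270a − 528b = 64.3.
Solving gives a = −0.02046631, b = −0.11131457.
Then c = 291.7 − a·451058 − b·4624558 = 524303.90.
At (451005, 4624067): z = −9230.4 − 514726.0 + 524303.90 = 347.4 m.

347 m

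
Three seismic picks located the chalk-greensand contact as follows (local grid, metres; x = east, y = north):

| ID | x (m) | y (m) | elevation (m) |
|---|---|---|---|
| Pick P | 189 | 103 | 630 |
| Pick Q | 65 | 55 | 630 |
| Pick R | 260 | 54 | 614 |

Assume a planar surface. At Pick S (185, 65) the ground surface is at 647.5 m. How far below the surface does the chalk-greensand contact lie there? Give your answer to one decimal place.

Two edge vectors: Pick P→Pick Q = (-124, -48, 0), Pick P→Pick R = (71, -49, -16).
Normal n = (Pick P→Pick Q) × (Pick P→Pick R) = (768, -1984, 9484).
So ∂z/∂x = −n_x/n_z = −0.08098 and ∂z/∂y = −n_y/n_z = 0.20919.
Intercept c from Pick P: 630 + 15.30 − 21.55 = 623.76.
At (185, 65): z_contact = −14.98 + 13.60 + 623.76 = 622.37 m.
Depth below ground = 647.5 − 622.37 = 25.1 m.

25.1 m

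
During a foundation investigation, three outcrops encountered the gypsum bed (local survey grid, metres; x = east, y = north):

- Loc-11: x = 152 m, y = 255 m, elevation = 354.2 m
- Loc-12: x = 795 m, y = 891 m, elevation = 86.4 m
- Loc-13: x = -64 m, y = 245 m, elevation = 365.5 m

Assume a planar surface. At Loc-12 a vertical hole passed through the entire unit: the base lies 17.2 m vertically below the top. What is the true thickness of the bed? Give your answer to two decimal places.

16.04 m

Two edge vectors: Loc-11→Loc-12 = (643, 636, -267.8), Loc-11→Loc-13 = (-216, -10, 11.3).
Normal n = (Loc-11→Loc-12) × (Loc-11→Loc-13) = (4508.8, 50578.9, 130946).
So ∂z/∂x = −n_x/n_z = −0.03443 and ∂z/∂y = −n_y/n_z = −0.38626.
|∇z| = √(a²+b²) = 0.38779, so dip δ = arctan(0.38779) = 21.20°.
True thickness = vertical thickness × cos δ = 17.2 × cos 21.20° = 16.04 m.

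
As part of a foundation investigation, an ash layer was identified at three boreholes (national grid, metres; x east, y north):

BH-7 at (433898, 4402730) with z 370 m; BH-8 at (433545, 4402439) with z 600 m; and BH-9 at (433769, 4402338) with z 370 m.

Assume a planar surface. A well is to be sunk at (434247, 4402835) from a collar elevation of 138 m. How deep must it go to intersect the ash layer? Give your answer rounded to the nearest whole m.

49 m

Let the plane be z = a·x + b·y + c.
BH-8−BH-7: −353a − 291b = 230;  BH-9−BH-7: −129a − 392b = 0.
Solving gives a = −0.89411625, b = 0.29423723.
Then c = 370 − a·433898 − b·4402730 = −907121.85.
At (434247, 4402835): z_contact = −388267.3 + 1295478.0 − 907121.85 = 88.8 m.
Depth below ground = 138 − 88.8 = 49 m.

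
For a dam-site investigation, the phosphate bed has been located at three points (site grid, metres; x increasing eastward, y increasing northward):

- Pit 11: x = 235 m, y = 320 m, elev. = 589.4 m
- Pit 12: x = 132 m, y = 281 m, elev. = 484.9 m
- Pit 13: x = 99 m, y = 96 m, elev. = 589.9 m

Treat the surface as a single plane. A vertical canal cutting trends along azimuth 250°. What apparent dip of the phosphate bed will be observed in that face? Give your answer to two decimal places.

Let the plane be z = a·x + b·y + c.
Pit 12−Pit 11: −103a − 39b = −104.5;  Pit 13−Pit 11: −136a − 224b = 0.5.
Solving gives a = 1.31852, b = −0.80276.
Unit vector along 250° is (sin 250°, cos 250°) = (-0.9397, -0.3420).
Slope in that direction = a·(-0.9397) + b·(-0.3420) = −0.96444.
Apparent dip = arctan|0.96444| = 43.96° (true dip is 57.1°, so apparent ≤ true as expected).

43.96°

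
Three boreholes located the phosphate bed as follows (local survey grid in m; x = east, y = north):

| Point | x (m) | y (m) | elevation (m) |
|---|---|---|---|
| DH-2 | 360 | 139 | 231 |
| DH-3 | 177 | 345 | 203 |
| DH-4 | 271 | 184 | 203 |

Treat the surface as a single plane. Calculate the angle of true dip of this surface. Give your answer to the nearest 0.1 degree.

27.3°

Let the plane be z = a·x + b·y + c.
DH-3−DH-2: −183a + 206b = −28;  DH-4−DH-2: −89a + 45b = −28.
Solving gives a = 0.44638, b = 0.26062.
Gradient magnitude |∇z| = √(a² + b²) = √(0.19926 + 0.06792) = 0.51689.
True dip = arctan(0.51689) = 27.3°, dipping toward WSW (azimuth ≈ 240°).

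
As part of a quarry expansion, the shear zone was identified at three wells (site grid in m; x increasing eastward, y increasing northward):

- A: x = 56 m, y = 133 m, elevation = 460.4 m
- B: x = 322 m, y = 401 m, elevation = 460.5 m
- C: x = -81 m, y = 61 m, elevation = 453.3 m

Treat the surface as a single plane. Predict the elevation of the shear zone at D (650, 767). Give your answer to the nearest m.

Let the plane be z = a·x + b·y + c.
B−A: 266a + 268b = 0.1;  C−A: −137a − 72b = −7.1.
Solving gives a = 0.10793, b = −0.10675.
Then c = 460.4 − a·56 − b·133 = 468.55.
At (650, 767): z = 70.2 − 81.9 + 468.55 = 456.8 m.

457 m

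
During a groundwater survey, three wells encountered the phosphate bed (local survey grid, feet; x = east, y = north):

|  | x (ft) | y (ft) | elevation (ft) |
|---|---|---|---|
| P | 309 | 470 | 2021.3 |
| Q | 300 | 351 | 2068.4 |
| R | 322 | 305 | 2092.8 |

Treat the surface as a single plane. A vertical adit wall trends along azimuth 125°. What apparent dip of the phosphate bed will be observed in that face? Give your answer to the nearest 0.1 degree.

Two edge vectors: P→Q = (-9, -119, 47.1), P→R = (13, -165, 71.5).
Normal n = (P→Q) × (P→R) = (-737, 1255.8, 3032).
So ∂z/∂x = −n_x/n_z = 0.24307 and ∂z/∂y = −n_y/n_z = −0.41418.
Unit vector along 125° is (sin 125°, cos 125°) = (0.8192, -0.5736).
Slope in that direction = a·(0.8192) + b·(-0.5736) = 0.43668.
Apparent dip = arctan|0.43668| = 23.6° (true dip is 25.7°, so apparent ≤ true as expected).

23.6°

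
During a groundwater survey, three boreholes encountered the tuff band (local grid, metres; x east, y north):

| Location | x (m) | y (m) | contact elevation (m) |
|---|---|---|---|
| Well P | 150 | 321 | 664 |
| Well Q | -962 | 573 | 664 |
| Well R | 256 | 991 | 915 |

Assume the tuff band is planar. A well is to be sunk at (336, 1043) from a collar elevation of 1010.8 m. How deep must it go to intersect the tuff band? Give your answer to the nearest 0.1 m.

Let the plane be z = a·x + b·y + c.
Well Q−Well P: −1112a + 252b = 0;  Well R−Well P: 106a + 670b = 251.
Solving gives a = 0.081959, b = 0.361660.
Then c = 664 − a·150 − b·321 = 535.61.
At (336, 1043): z_contact = 27.54 + 377.21 + 535.61 = 940.36 m.
Depth below ground = 1010.8 − 940.36 = 70.4 m.

70.4 m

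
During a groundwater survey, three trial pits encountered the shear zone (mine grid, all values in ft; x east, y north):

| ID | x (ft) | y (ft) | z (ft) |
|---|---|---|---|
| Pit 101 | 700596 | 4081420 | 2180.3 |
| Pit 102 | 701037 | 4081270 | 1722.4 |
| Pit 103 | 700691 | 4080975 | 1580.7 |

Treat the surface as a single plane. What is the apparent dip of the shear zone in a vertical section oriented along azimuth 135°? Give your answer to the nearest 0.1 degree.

52.4°

Two edge vectors: Pit 101→Pit 102 = (441, -150, -457.9), Pit 101→Pit 103 = (95, -445, -599.6).
Normal n = (Pit 101→Pit 102) × (Pit 101→Pit 103) = (-113825.5, 220923.1, -181995).
So ∂z/∂x = −n_x/n_z = −0.62543 and ∂z/∂y = −n_y/n_z = 1.21390.
Unit vector along 135° is (sin 135°, cos 135°) = (0.7071, -0.7071).
Slope in that direction = a·(0.7071) + b·(-0.7071) = −1.30060.
Apparent dip = arctan|1.30060| = 52.4° (true dip is 53.8°, so apparent ≤ true as expected).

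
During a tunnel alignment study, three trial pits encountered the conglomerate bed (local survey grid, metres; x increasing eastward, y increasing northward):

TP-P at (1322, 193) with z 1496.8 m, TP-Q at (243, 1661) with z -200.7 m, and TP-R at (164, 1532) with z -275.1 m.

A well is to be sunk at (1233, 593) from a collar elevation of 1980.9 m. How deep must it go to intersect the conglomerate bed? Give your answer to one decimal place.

Two edge vectors: TP-P→TP-Q = (-1079, 1468, -1697.5), TP-P→TP-R = (-1158, 1339, -1771.9).
Normal n = (TP-P→TP-Q) × (TP-P→TP-R) = (-328196.7, 53824.9, 255163).
So ∂z/∂x = −n_x/n_z = 1.286224 and ∂z/∂y = −n_y/n_z = −0.210943.
Intercept c from TP-P: 1496.8 − 1700.39 + 40.71 = −162.88.
At (1233, 593): z_contact = 1585.91 − 125.09 − 162.88 = 1297.95 m.
Depth below ground = 1980.9 − 1297.95 = 683.0 m.

683.0 m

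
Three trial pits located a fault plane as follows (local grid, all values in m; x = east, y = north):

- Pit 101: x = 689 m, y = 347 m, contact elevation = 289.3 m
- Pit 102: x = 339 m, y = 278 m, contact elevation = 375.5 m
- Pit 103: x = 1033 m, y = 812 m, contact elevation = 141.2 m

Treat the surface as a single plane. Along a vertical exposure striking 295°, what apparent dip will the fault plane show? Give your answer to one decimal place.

7.3°

Two edge vectors: Pit 101→Pit 102 = (-350, -69, 86.2), Pit 101→Pit 103 = (344, 465, -148.1).
Normal n = (Pit 101→Pit 102) × (Pit 101→Pit 103) = (-29864.1, -22182.2, -139014).
So ∂z/∂x = −n_x/n_z = −0.21483 and ∂z/∂y = −n_y/n_z = −0.15957.
Unit vector along 295° is (sin 295°, cos 295°) = (-0.9063, 0.4226).
Slope in that direction = a·(-0.9063) + b·(0.4226) = 0.12726.
Apparent dip = arctan|0.12726| = 7.3° (true dip is 15.0°, so apparent ≤ true as expected).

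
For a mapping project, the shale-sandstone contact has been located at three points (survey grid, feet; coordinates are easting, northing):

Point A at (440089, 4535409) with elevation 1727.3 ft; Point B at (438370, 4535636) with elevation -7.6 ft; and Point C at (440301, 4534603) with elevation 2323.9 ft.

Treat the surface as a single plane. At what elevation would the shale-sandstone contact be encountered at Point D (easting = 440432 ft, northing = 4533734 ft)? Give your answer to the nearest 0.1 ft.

Two edge vectors: Point A→Point B = (-1719, 227, -1734.9), Point A→Point C = (212, -806, 596.6).
Normal n = (Point A→Point B) × (Point A→Point C) = (-1262901.2, 657756.6, 1337390).
So ∂z/∂easting = −n_x/n_z = 0.944302859 and ∂z/∂northing = −n_y/n_z = −0.491821084.
Intercept c from Point A: 1727.3 − 415577.30 + 2230609.77 = 1816759.77.
At (440432, 4533734): z = 415901.2 − 2229786.0 + 1816759.77 = 2875.0 ft.

2875.0 ft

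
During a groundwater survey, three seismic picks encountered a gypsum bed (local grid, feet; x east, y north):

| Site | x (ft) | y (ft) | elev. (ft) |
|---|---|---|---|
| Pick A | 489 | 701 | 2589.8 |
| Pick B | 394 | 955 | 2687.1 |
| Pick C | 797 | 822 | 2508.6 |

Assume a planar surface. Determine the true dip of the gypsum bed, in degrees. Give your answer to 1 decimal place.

Let the plane be z = a·x + b·y + c.
Pick B−Pick A: −95a + 254b = 97.3;  Pick C−Pick A: 308a + 121b = −81.2.
Solving gives a = −0.36107, b = 0.24802.
Gradient magnitude |∇z| = √(a² + b²) = √(0.13037 + 0.06152) = 0.43805.
True dip = arctan(0.43805) = 23.7°, dipping toward SE (azimuth ≈ 124°).

23.7°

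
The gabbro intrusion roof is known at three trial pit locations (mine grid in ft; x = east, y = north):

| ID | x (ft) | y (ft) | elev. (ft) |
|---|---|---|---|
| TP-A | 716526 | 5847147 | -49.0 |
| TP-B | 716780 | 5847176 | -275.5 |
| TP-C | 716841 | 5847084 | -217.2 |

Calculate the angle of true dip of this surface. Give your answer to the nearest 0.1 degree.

53.9°

Let the plane be z = a·x + b·y + c.
TP-B−TP-A: 254a + 29b = −226.5;  TP-C−TP-A: 315a − 63b = −168.2.
Solving gives a = −0.76172, b = −1.13875.
Gradient magnitude |∇z| = √(a² + b²) = √(0.58021 + 1.29675) = 1.37002.
True dip = arctan(1.37002) = 53.9°, dipping toward NE (azimuth ≈ 034°).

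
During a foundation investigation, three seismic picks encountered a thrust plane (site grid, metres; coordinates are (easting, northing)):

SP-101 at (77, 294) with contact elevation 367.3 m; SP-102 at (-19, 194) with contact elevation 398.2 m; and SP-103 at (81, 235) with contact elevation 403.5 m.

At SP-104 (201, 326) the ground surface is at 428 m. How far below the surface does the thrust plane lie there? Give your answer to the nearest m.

43 m

Two edge vectors: SP-101→SP-102 = (-96, -100, 30.9), SP-101→SP-103 = (4, -59, 36.2).
Normal n = (SP-101→SP-102) × (SP-101→SP-103) = (-1796.9, 3598.8, 6064).
So ∂z/∂E = −n_x/n_z = 0.29632 and ∂z/∂N = −n_y/n_z = −0.59347.
Intercept c from SP-101: 367.3 − 22.82 + 174.48 = 518.96.
At (201, 326): z_contact = 59.6 − 193.5 + 518.96 = 385.1 m.
Depth below ground = 428 − 385.1 = 43 m.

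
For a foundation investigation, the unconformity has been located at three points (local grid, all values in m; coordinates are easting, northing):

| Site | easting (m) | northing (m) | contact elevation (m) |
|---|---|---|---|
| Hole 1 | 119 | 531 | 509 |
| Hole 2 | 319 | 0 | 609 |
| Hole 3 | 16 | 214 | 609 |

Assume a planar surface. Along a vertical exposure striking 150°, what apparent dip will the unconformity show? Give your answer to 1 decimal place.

Two edge vectors: Hole 1→Hole 2 = (200, -531, 100), Hole 1→Hole 3 = (-103, -317, 100).
Normal n = (Hole 1→Hole 2) × (Hole 1→Hole 3) = (-21400, -30300, -118093).
So ∂z/∂easting = −n_x/n_z = −0.18121 and ∂z/∂northing = −n_y/n_z = −0.25658.
Unit vector along 150° is (sin 150°, cos 150°) = (0.5000, -0.8660).
Slope in that direction = a·(0.5000) + b·(-0.8660) = 0.13160.
Apparent dip = arctan|0.13160| = 7.5° (true dip is 17.4°, so apparent ≤ true as expected).

7.5°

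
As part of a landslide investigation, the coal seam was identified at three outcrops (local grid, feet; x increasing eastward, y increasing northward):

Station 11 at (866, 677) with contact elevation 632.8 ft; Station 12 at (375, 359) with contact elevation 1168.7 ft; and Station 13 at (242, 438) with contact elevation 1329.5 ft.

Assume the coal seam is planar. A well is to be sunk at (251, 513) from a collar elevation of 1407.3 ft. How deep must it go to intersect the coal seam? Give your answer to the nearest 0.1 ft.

81.1 ft

Two edge vectors: Station 11→Station 12 = (-491, -318, 535.9), Station 11→Station 13 = (-624, -239, 696.7).
Normal n = (Station 11→Station 12) × (Station 11→Station 13) = (-93470.5, 7678.1, -81083).
So ∂z/∂x = −n_x/n_z = −1.15278 and ∂z/∂y = −n_y/n_z = 0.09469.
Intercept c from Station 11: 632.8 + 998.30 − 64.11 = 1567.00.
At (251, 513): z_contact = −289.35 + 48.58 + 1567.00 = 1326.23 ft.
Depth below ground = 1407.3 − 1326.23 = 81.1 ft.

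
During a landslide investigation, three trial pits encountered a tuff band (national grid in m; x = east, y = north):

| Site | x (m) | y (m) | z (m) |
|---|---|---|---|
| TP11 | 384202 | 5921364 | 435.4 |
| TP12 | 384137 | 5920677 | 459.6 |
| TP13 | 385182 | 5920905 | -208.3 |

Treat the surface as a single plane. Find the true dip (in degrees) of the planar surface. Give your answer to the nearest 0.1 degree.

32.8°

Let the plane be z = a·x + b·y + c.
TP12−TP11: −65a − 687b = 24.2;  TP13−TP11: 980a − 459b = −643.7.
Solving gives a = −0.64476, b = 0.02578.
Gradient magnitude |∇z| = √(a² + b²) = √(0.41572 + 0.00066) = 0.64528.
True dip = arctan(0.64528) = 32.8°, dipping toward E (azimuth ≈ 092°).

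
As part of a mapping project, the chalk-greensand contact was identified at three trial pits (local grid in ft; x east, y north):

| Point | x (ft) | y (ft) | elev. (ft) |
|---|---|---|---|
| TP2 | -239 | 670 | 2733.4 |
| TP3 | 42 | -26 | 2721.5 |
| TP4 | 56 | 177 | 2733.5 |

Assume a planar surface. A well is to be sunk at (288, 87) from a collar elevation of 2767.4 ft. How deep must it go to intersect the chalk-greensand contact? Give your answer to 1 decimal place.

18.0 ft

Two edge vectors: TP2→TP3 = (281, -696, -11.9), TP2→TP4 = (295, -493, 0.1).
Normal n = (TP2→TP3) × (TP2→TP4) = (-5936.3, -3538.6, 66787).
So ∂z/∂x = −n_x/n_z = 0.08888 and ∂z/∂y = −n_y/n_z = 0.05298.
Intercept c from TP2: 2733.4 + 21.24 − 35.50 = 2719.14.
At (288, 87): z_contact = 25.60 + 4.61 + 2719.14 = 2749.35 ft.
Depth below ground = 2767.4 − 2749.35 = 18.0 ft.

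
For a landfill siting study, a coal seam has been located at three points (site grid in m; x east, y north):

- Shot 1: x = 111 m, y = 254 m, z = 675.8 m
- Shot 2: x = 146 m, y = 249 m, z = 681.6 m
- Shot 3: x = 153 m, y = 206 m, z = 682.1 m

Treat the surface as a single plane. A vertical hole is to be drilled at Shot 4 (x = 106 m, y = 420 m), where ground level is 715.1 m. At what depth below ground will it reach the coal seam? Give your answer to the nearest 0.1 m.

37.5 m

Two edge vectors: Shot 1→Shot 2 = (35, -5, 5.8), Shot 1→Shot 3 = (42, -48, 6.3).
Normal n = (Shot 1→Shot 2) × (Shot 1→Shot 3) = (246.9, 23.1, -1470).
So ∂z/∂x = −n_x/n_z = 0.16796 and ∂z/∂y = −n_y/n_z = 0.01571.
Intercept c from Shot 1: 675.8 − 18.64 − 3.99 = 653.17.
At (106, 420): z_contact = 17.80 + 6.60 + 653.17 = 677.57 m.
Depth below ground = 715.1 − 677.57 = 37.5 m.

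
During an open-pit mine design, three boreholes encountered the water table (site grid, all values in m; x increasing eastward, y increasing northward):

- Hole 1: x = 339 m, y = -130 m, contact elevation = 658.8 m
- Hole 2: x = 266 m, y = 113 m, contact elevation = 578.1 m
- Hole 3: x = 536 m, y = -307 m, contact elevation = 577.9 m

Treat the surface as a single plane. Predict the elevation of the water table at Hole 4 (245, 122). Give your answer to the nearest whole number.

593 m

Let the plane be z = a·x + b·y + c.
Hole 2−Hole 1: −73a + 243b = −80.7;  Hole 3−Hole 1: 197a − 177b = −80.9.
Solving gives a = −0.97118, b = −0.62385.
Then c = 658.8 − a·339 − b·-130 = 906.93.
At (245, 122): z = −237.9 − 76.1 + 906.93 = 592.9 m.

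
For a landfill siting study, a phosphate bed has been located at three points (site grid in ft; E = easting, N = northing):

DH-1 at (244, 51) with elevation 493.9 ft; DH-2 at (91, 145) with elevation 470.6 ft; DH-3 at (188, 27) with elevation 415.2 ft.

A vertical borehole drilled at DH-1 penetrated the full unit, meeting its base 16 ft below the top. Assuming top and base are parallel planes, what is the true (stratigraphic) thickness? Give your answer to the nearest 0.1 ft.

8.9 ft

Let the plane be z = a·E + b·N + c.
DH-2−DH-1: −153a + 94b = −23.3;  DH-3−DH-1: −56a − 24b = −78.7.
Solving gives a = 0.89044, b = 1.20147.
|∇z| = √(a²+b²) = 1.49546, so dip δ = arctan(1.49546) = 56.23°.
True thickness = vertical thickness × cos δ = 16 × cos 56.23° = 8.9 ft.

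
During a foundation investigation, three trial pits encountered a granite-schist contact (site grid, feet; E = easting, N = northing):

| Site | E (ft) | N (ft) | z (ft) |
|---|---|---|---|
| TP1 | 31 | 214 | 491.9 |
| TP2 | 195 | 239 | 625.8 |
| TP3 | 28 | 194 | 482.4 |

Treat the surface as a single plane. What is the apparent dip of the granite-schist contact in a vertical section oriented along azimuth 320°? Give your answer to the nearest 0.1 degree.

12.0°

Let the plane be z = a·E + b·N + c.
TP2−TP1: 164a + 25b = 133.9;  TP3−TP1: −3a − 20b = −9.5.
Solving gives a = 0.76147, b = 0.36078.
Unit vector along 320° is (sin 320°, cos 320°) = (-0.6428, 0.7660).
Slope in that direction = a·(-0.6428) + b·(0.7660) = −0.21309.
Apparent dip = arctan|0.21309| = 12.0° (true dip is 40.1°, so apparent ≤ true as expected).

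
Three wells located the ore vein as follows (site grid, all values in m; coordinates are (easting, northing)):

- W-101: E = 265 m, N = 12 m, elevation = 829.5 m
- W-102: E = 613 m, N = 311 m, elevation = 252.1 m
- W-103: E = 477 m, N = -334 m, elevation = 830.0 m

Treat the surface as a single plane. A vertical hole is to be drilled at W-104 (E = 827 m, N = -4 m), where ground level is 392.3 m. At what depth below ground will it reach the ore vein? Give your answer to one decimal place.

162.5 m

Let the plane be z = a·E + b·N + c.
W-102−W-101: 348a + 299b = −577.4;  W-103−W-101: 212a − 346b = 0.5.
Solving gives a = −1.08615, b = −0.66695.
Then c = 829.5 − a·265 − b·12 = 1125.33.
At (827, -4): z_contact = −898.25 + 2.67 + 1125.33 = 229.75 m.
Depth below ground = 392.3 − 229.75 = 162.5 m.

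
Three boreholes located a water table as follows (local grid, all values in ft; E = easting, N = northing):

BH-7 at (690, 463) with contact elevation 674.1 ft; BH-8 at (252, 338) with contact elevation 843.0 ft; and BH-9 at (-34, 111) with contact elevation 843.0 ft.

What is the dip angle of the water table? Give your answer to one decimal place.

44.1°

Two edge vectors: BH-7→BH-8 = (-438, -125, 168.9), BH-7→BH-9 = (-724, -352, 168.9).
Normal n = (BH-7→BH-8) × (BH-7→BH-9) = (38340.3, -48305.4, 63676).
So ∂z/∂E = −n_x/n_z = −0.60212 and ∂z/∂N = −n_y/n_z = 0.75861.
Gradient magnitude |∇z| = √(a² + b²) = √(0.36254 + 0.57549) = 0.96852.
True dip = arctan(0.96852) = 44.1°, dipping toward SE (azimuth ≈ 142°).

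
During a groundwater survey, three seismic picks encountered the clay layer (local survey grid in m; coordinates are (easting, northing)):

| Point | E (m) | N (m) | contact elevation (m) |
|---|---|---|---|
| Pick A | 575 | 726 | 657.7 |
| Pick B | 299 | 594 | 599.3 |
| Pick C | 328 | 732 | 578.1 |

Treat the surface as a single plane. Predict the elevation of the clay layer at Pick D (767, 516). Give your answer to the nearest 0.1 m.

764.8 m

Two edge vectors: Pick A→Pick B = (-276, -132, -58.4), Pick A→Pick C = (-247, 6, -79.6).
Normal n = (Pick A→Pick B) × (Pick A→Pick C) = (10857.6, -7544.8, -34260).
So ∂z/∂E = −n_x/n_z = 0.31692 and ∂z/∂N = −n_y/n_z = −0.22022.
Intercept c from Pick A: 657.7 − 182.23 + 159.88 = 635.35.
At (767, 516): z = 243.1 − 113.6 + 635.35 = 764.8 m.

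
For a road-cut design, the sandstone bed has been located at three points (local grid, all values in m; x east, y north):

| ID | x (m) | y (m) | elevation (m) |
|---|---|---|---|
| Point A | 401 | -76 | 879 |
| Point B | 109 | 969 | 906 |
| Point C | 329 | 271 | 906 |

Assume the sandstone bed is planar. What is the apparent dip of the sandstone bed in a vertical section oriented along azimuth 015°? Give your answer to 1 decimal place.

22.1°

Let the plane be z = a·x + b·y + c.
Point B−Point A: −292a + 1045b = 27;  Point C−Point A: −72a + 347b = 27.
Solving gives a = 0.72251, b = 0.22773.
Unit vector along 015° is (sin 15°, cos 15°) = (0.2588, 0.9659).
Slope in that direction = a·(0.2588) + b·(0.9659) = 0.40697.
Apparent dip = arctan|0.40697| = 22.1° (true dip is 37.1°, so apparent ≤ true as expected).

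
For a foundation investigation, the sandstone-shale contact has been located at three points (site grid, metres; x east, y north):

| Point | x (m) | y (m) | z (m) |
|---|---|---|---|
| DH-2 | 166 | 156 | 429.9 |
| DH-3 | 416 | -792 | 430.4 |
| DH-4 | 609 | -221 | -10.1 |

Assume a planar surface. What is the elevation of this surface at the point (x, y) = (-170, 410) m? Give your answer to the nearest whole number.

774 m

Let the plane be z = a·x + b·y + c.
DH-3−DH-2: 250a − 948b = 0.5;  DH-4−DH-2: 443a − 377b = −440.
Solving gives a = −1.28121, b = −0.33840.
Then c = 429.9 − a·166 − b·156 = 695.37.
At (-170, 410): z = 217.8 − 138.7 + 695.37 = 774.4 m.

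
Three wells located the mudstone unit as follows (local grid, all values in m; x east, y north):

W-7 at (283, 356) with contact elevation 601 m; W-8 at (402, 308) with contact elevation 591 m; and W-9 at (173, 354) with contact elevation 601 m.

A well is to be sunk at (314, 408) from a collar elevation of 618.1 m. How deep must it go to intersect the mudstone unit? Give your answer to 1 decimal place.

6.8 m

Two edge vectors: W-7→W-8 = (119, -48, -10), W-7→W-9 = (-110, -2, 0).
Normal n = (W-7→W-8) × (W-7→W-9) = (-20, 1100, -5518).
So ∂z/∂x = −n_x/n_z = −0.00362 and ∂z/∂y = −n_y/n_z = 0.19935.
Intercept c from W-7: 601 + 1.03 − 70.97 = 531.06.
At (314, 408): z_contact = −1.14 + 81.33 + 531.06 = 611.25 m.
Depth below ground = 618.1 − 611.25 = 6.8 m.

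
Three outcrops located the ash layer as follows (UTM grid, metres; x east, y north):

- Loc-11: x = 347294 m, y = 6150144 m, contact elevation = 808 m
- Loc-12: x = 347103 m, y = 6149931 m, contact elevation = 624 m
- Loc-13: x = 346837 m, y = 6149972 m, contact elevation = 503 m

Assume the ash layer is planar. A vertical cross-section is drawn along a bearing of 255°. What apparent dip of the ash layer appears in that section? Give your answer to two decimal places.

Let the plane be z = a·x + b·y + c.
Loc-12−Loc-11: −191a − 213b = −184;  Loc-13−Loc-11: −457a − 172b = −305.
Solving gives a = 0.51663, b = 0.40058.
Unit vector along 255° is (sin 255°, cos 255°) = (-0.9659, -0.2588).
Slope in that direction = a·(-0.9659) + b·(-0.2588) = −0.60270.
Apparent dip = arctan|0.60270| = 31.08° (true dip is 33.2°, so apparent ≤ true as expected).

31.08°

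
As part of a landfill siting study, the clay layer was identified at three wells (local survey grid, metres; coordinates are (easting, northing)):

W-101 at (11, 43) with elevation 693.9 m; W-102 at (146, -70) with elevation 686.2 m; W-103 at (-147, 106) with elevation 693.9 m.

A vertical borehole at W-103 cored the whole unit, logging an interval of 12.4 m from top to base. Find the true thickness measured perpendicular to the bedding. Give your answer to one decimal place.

Two edge vectors: W-101→W-102 = (135, -113, -7.7), W-101→W-103 = (-158, 63, 0).
Normal n = (W-101→W-102) × (W-101→W-103) = (485.1, 1216.6, -9349).
So ∂z/∂E = −n_x/n_z = 0.05189 and ∂z/∂N = −n_y/n_z = 0.13013.
|∇z| = √(a²+b²) = 0.14009, so dip δ = arctan(0.14009) = 7.97°.
True thickness = vertical thickness × cos δ = 12.4 × cos 7.97° = 12.3 m.

12.3 m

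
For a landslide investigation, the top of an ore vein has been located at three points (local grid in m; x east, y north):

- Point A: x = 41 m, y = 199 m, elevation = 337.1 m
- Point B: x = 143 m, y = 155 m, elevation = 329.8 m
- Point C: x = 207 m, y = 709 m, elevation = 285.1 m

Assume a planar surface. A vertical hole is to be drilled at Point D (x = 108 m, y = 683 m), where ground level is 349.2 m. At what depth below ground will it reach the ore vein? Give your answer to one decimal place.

Let the plane be z = a·x + b·y + c.
Point B−Point A: 102a − 44b = −7.3;  Point C−Point A: 166a + 510b = −52.
Solving gives a = −0.10132, b = −0.06898.
Then c = 337.1 − a·41 − b·199 = 354.98.
At (108, 683): z_contact = −10.94 − 47.11 + 354.98 = 296.92 m.
Depth below ground = 349.2 − 296.92 = 52.3 m.

52.3 m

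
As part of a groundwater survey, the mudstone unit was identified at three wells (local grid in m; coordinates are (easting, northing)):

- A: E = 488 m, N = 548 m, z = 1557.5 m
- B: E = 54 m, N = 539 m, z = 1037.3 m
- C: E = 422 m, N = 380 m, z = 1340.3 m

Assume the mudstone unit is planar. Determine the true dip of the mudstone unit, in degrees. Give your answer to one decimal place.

55.3°

Let the plane be z = a·E + b·N + c.
B−A: −434a − 9b = −520.2;  C−A: −66a − 168b = −217.2.
Solving gives a = 1.18143, b = 0.82872.
Gradient magnitude |∇z| = √(a² + b²) = √(1.39578 + 0.68678) = 1.44311.
True dip = arctan(1.44311) = 55.3°, dipping toward SW (azimuth ≈ 235°).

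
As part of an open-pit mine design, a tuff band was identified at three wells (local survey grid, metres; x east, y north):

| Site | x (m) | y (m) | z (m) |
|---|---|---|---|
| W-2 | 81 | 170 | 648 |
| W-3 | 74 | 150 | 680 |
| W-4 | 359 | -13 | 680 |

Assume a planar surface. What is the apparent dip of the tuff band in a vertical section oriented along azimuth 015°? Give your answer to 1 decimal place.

56.0°

Let the plane be z = a·x + b·y + c.
W-3−W-2: −7a − 20b = 32;  W-4−W-2: 278a − 183b = 32.
Solving gives a = −0.76246, b = −1.33314.
Unit vector along 015° is (sin 15°, cos 15°) = (0.2588, 0.9659).
Slope in that direction = a·(0.2588) + b·(0.9659) = −1.48505.
Apparent dip = arctan|1.48505| = 56.0° (true dip is 56.9°, so apparent ≤ true as expected).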